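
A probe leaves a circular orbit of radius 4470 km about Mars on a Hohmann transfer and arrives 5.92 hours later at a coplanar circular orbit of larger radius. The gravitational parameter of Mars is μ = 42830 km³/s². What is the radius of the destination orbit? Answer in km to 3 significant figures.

r₂ = 20600 km

Transfer time t = 5.92 hours = 21312 s, and t = π√(a_t³/μ).
So a_t = (μ t²/π²)^(1/3) = (42830 × (21312)² / π²)^(1/3) = 12538 km.
Since a_t = (r₁ + r₂)/2, r₂ = 2a_t − r₁ = 2×12538 − 4470 = 20606 km.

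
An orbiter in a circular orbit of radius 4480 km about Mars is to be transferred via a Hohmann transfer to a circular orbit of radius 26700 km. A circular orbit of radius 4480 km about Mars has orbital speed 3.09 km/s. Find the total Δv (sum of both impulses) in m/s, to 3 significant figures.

Δv = 1540 m/s

From the circular-orbit relation v² = μ/r at r = 4480 km: μ = v²r = (3.09)² × 4480 = 42775.5 km³/s².
Semi-major axis of the transfer orbit: a_t = (4480 + 26700)/2 = 15590 km.
At r₁ the circular-orbit speed is v₁ = √(μ/r₁) = 3.0900 km/s.
On the transfer ellipse at r₁, vis-viva gives v_p = √[μ(2/r₁ − 1/a_t)] = 4.0438 km/s.
First burn Δv₁ = |v_p − v₁| = 0.9538 km/s.
Circular speed at r₂: v₂ = √(μ/r₂) = 1.2657 km/s.
Transfer-orbit speed at r₂: v_a = √[μ(2/r₂ − 1/a_t)] = 0.67851 km/s.
Second burn Δv₂ = |v₂ − v_a| = 0.5872 km/s.
Δv = Δv₁ + Δv₂ = 0.9538 + 0.5872 = 1.541 km/s.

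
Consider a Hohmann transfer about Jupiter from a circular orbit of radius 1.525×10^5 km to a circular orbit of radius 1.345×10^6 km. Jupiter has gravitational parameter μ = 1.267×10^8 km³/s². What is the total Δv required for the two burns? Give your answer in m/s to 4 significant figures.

Δv = 15130 m/s

The Hohmann ellipse has a_t = (r₁ + r₂)/2 = 7.4875×10^5 km.
Circular speed at r₁: v₁ = √(μ/r₁) = √(1.267×10^8/1.525×10^5) = 28.824 km/s.
On the transfer ellipse at r₁, vis-viva gives v_p = √[μ(2/r₁ − 1/a_t)] = 38.632 km/s.
First burn Δv₁ = |v_p − v₁| = 9.808 km/s.
At r₂, v₂ = √(μ/r₂) = 9.706 km/s.
Transfer-orbit speed at r₂: v_a = √[μ(2/r₂ − 1/a_t)] = 4.380 km/s.
Second burn Δv₂ = |v₂ − v_a| = 5.326 km/s.
Δv = Δv₁ + Δv₂ = 9.808 + 5.326 = 15.13 km/s.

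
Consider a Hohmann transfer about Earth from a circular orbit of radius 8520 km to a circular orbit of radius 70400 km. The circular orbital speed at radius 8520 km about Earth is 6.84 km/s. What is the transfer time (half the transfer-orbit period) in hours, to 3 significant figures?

t = 10.8 hours

From the circular-orbit relation v² = μ/r at r = 8520 km: μ = v²r = (6.84)² × 8520 = 3.98613×10^5 km³/s².
Semi-major axis of the transfer orbit: a_t = (8520 + 70400)/2 = 39460 km.
By Kepler's third law the transfer-orbit period is T = 2π√(a_t³/μ), so t = T/2 = 39000 s.
Converting: 39000 s ÷ 3600 s/hour = 10.8 hours.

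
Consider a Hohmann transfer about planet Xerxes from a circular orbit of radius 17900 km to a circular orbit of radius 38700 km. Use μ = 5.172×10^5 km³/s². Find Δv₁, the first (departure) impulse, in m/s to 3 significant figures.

The Hohmann ellipse has a_t = (r₁ + r₂)/2 = 28300 km.
On the circular orbit at r = 17900 km, v_c = √(μ/r) = 5.3753 km/s.
Transfer-orbit speed at the same r (vis-viva, a = a_t): v_t = √[μ(2/r − 1/a_t)] = 6.2859 km/s.
Δv₁ = |v_t − v_c| = |6.2859 − 5.3753| = 0.9106 km/s.

Δv₁ = 911 m/s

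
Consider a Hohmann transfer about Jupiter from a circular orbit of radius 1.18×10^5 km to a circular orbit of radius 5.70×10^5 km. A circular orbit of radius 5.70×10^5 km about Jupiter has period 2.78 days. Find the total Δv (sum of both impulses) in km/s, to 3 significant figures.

From Kepler's third law T² = 4π²r³/μ at r = 5.70×10^5 km, T = 2.78 days = 2.78 × 86400 s = 2.40192×10^5 s: μ = 4π²r³/T² = 1.26726×10^8 km³/s².
Transfer-ellipse semi-major axis a_t = (r₁ + r₂)/2 = (1.180×10^5 + 5.700×10^5)/2 = 3.440×10^5 km.
At r₁ the circular-orbit speed is v₁ = √(μ/r₁) = 32.771 km/s.
Transfer-orbit speed at r₁ (vis-viva equation): v_p = √[μ(2/r₁ − 1/a_t)] = 42.184 km/s.
First burn Δv₁ = |v_p − v₁| = 9.413 km/s.
At r₂, v₂ = √(μ/r₂) = 14.911 km/s.
Transfer-orbit speed at r₂: v_a = √[μ(2/r₂ − 1/a_t)] = 8.7329 km/s.
Second burn Δv₂ = |v₂ − v_a| = 6.178 km/s.
Δv = Δv₁ + Δv₂ = 9.413 + 6.178 = 15.59 km/s.

Δv = 15.6 km/s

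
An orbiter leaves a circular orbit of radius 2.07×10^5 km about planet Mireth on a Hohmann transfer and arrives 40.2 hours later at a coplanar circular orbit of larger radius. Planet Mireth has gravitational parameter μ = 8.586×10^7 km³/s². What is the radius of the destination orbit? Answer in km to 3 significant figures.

Transfer time t = 40.2 hours = 1.4472×10^5 s, and t = π√(a_t³/μ).
So a_t = (μ t²/π²)^(1/3) = (8.586×10^7 × (1.4472×10^5)² / π²)^(1/3) = 5.6691×10^5 km.
Since a_t = (r₁ + r₂)/2, r₂ = 2a_t − r₁ = 2×5.6691×10^5 − 2.070×10^5 = 9.2682×10^5 km.

r₂ = 9.27×10^5 km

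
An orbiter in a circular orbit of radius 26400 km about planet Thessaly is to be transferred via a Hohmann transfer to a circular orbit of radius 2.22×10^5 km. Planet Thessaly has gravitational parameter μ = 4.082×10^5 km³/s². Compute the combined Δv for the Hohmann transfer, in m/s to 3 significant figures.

The Hohmann ellipse has a_t = (r₁ + r₂)/2 = 1.242×10^5 km.
At r₁ the circular-orbit speed is v₁ = √(μ/r₁) = 3.932 km/s.
On the transfer ellipse at r₁, vis-viva gives v_p = √[μ(2/r₁ − 1/a_t)] = 5.257 km/s.
First burn Δv₁ = |v_p − v₁| = 1.325 km/s.
Circular speed at r₂: v₂ = √(μ/r₂) = 1.356 km/s.
Transfer-orbit speed at r₂: v_a = √[μ(2/r₂ − 1/a_t)] = 0.6252 km/s.
Second burn Δv₂ = |v₂ − v_a| = 0.7308 km/s.
Δv = Δv₁ + Δv₂ = 1.325 + 0.7308 = 2.056 km/s.

Δv = 2060 m/s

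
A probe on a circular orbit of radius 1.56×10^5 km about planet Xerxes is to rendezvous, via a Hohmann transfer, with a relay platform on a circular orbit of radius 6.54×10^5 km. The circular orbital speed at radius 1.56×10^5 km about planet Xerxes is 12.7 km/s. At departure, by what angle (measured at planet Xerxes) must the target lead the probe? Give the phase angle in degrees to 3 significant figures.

φ = 92.3°

From the circular-orbit relation v² = μ/r at r = 1.56×10^5 km: μ = v²r = (12.7)² × 1.56×10^5 = 2.51612×10^7 km³/s².
Transfer-ellipse semi-major axis a_t = (r₁ + r₂)/2 = (1.560×10^5 + 6.540×10^5)/2 = 4.050×10^5 km.
The half-period of the transfer ellipse is t = π√(a_t³/μ) = 1.614×10^5 s.
Target angular speed ω₂ = √(μ/r₂³) = 9.484×10^-6 rad/s.
Angle swept by the target during transfer: ω₂·t = 1.531 rad = 87.72°.
The probe traverses 180° on the transfer ellipse, so the target must lead by 180° − 87.72° = 92.3°.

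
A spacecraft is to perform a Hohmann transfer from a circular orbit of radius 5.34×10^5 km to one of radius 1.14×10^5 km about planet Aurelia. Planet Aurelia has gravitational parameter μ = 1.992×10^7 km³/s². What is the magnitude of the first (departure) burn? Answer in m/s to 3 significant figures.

Δv₁ = 2480 m/s

Transfer-ellipse semi-major axis a_t = (r₁ + r₂)/2 = (5.340×10^5 + 1.140×10^5)/2 = 3.240×10^5 km.
Circular speed at r = 5.340×10^5 km: v_c = √(μ/r) = 6.108 km/s.
Transfer-orbit speed at the same r (vis-viva, a = a_t): v_t = √[μ(2/r − 1/a_t)] = 3.623 km/s.
Δv₁ = |v_t − v_c| = |3.623 − 6.108| = 2.485 km/s.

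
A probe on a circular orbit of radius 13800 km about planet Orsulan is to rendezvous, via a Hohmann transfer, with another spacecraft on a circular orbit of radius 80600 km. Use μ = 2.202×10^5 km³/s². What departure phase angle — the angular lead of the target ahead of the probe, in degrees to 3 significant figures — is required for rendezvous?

Transfer-ellipse semi-major axis a_t = (r₁ + r₂)/2 = (13800 + 80600)/2 = 47200 km.
The half-period of the transfer ellipse is t = π√(a_t³/μ) = 68652.2 s.
The target's mean motion on its circular orbit is ω₂ = √(μ/r₂³) = 2.05072×10^-5 rad/s.
Angle swept by the target during transfer: ω₂·t = 1.40786 rad = 80.66°.
The probe traverses 180° on the transfer ellipse, so the target must lead by 180° − 80.66° = 99.3°.

φ = 99.3°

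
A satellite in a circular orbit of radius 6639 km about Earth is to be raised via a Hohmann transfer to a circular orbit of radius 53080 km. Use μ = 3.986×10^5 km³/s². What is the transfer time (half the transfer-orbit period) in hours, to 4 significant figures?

t = 7.132 hours

Transfer-ellipse semi-major axis a_t = (r₁ + r₂)/2 = (6639 + 53080)/2 = 29859.5 km.
Transfer time t = π√(a_t³/μ) = π√((29859.5)³ / 3.986×10^5) = 25675 s.
Converting: 25675 s ÷ 3600 s/hour = 7.132 hours.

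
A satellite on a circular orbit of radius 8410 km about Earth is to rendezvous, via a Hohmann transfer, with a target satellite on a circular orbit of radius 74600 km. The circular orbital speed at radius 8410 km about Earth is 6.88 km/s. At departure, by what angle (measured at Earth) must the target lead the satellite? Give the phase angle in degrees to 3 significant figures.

From the circular-orbit relation v² = μ/r at r = 8410 km: μ = v²r = (6.88)² × 8410 = 3.98082×10^5 km³/s².
The Hohmann ellipse has a_t = (r₁ + r₂)/2 = 41505 km.
Transfer time t = π√(a_t³/μ) = 42103.1 s.
The target's mean motion on its circular orbit is ω₂ = √(μ/r₂³) = 3.09655×10^-5 rad/s.
Angle swept by the target during transfer: ω₂·t = 1.3037 rad = 74.70°.
Arrival is 180° from departure on the ellipse, so φ = 180° − 74.70° = 105°.

φ = 105°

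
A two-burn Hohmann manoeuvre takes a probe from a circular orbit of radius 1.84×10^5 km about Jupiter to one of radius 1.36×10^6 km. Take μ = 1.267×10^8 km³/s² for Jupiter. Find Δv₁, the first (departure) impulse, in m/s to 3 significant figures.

The Hohmann ellipse has a_t = (r₁ + r₂)/2 = 7.720×10^5 km.
On the circular orbit at r = 1.840×10^5 km, v_c = √(μ/r) = 26.241 km/s.
Vis-viva on the transfer ellipse at r = 1.840×10^5 km gives v_t = √[μ(2/r − 1/a_t)] = 34.829 km/s.
Δv₁ = |v_t − v_c| = |34.829 − 26.241| = 8.588 km/s.

Δv₁ = 8590 m/s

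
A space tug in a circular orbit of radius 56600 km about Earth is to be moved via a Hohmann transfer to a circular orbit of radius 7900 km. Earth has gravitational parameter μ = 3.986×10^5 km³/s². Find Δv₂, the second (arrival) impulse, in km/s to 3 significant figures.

Δv₂ = 2.31 km/s

Transfer-ellipse semi-major axis a_t = (r₁ + r₂)/2 = (56600 + 7900)/2 = 32250 km.
On the circular orbit at r = 7900 km, v_c = √(μ/r) = 7.103 km/s.
Vis-viva on the transfer ellipse at r = 7900 km gives v_t = √[μ(2/r − 1/a_t)] = 9.410 km/s.
Δv₂ = |v_t − v_c| = |9.410 − 7.103| = 2.307 km/s.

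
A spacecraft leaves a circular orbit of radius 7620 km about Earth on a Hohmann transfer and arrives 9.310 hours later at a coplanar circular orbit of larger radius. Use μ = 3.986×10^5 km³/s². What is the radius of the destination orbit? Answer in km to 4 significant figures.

Transfer time t = 9.310 hours = 33516 s, and t = π√(a_t³/μ).
So a_t = (μ t²/π²)^(1/3) = (3.986×10^5 × (33516)² / π²)^(1/3) = 35665 km.
Since a_t = (r₁ + r₂)/2, r₂ = 2a_t − r₁ = 2×35665 − 7620 = 63710 km.

r₂ = 63710 km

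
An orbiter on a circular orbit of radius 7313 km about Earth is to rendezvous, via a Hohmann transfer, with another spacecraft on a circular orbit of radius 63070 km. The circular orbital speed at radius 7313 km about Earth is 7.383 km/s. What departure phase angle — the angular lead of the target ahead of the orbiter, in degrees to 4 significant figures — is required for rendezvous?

From the circular-orbit relation v² = μ/r at r = 7313 km: μ = v²r = (7.383)² × 7313 = 3.98622×10^5 km³/s².
Semi-major axis of the transfer orbit: a_t = (7313 + 63070)/2 = 35191.5 km.
The half-period of the transfer ellipse is t = π√(a_t³/μ) = 32850 s.
Target angular speed ω₂ = √(μ/r₂³) = 3.986×10^-5 rad/s.
Angle swept by the target during transfer: ω₂·t = 1.3094 rad = 75.02°.
The orbiter traverses 180° on the transfer ellipse, so the target must lead by 180° − 75.02° = 105.0°.

φ = 105.0°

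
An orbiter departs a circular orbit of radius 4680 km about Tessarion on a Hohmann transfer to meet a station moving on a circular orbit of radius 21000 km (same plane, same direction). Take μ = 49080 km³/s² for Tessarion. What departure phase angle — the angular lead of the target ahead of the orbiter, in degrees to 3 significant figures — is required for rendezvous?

φ = 93.9°

The Hohmann ellipse has a_t = (r₁ + r₂)/2 = 12840 km.
Transfer time t = π√(a_t³/μ) = 20630 s.
The target's mean motion on its circular orbit is ω₂ = √(μ/r₂³) = 7.280×10^-5 rad/s.
Angle swept by the target during transfer: ω₂·t = 1.502 rad = 86.06°.
Arrival is 180° from departure on the ellipse, so φ = 180° − 86.06° = 93.9°.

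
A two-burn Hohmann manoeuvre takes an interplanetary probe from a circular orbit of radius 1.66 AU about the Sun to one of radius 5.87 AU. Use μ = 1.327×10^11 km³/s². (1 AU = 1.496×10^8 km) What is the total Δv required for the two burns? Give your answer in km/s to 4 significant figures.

Δv = 9.878 km/s

In km: r₁ = 1.66 × 1.496×10^8 = 2.48336×10^8 km; r₂ = 5.87 × 1.496×10^8 = 8.78152×10^8 km.
The Hohmann ellipse has a_t = (r₁ + r₂)/2 = 5.63244×10^8 km.
At r₁ the circular-orbit speed is v₁ = √(μ/r₁) = 23.116 km/s.
On the transfer ellipse at r₁, vis-viva equation gives v_p = √[μ(2/r₁ − 1/a_t)] = 28.864 km/s.
First burn Δv₁ = |v_p − v₁| = 5.748 km/s.
Circular speed at r₂: v₂ = √(μ/r₂) = 12.2928 km/s.
Transfer-orbit speed at r₂: v_a = √[μ(2/r₂ − 1/a_t)] = 8.16248 km/s.
Second burn Δv₂ = |v₂ − v_a| = 4.130 km/s.
Δv = Δv₁ + Δv₂ = 5.748 + 4.130 = 9.878 km/s.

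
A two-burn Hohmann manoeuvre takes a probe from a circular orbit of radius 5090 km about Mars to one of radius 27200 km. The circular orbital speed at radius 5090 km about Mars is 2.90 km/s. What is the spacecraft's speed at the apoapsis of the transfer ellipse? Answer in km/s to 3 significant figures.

v = 0.704 km/s

From the circular-orbit relation v² = μ/r at r = 5090 km: μ = v²r = (2.90)² × 5090 = 42806.9 km³/s².
The Hohmann ellipse has a_t = (r₁ + r₂)/2 = 16145 km.
The apoapsis of the transfer ellipse is at r = 27200 km.
Vis-viva: v = √[μ(2/r − 1/a_t)] = √[42806.9 × (2/27200 − 1/16145)] = 0.7044 km/s.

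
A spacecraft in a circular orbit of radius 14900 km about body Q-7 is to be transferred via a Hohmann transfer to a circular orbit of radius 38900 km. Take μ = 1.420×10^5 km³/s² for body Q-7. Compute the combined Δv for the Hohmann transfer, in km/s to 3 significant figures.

Δv = 1.11 km/s

Transfer-ellipse semi-major axis a_t = (r₁ + r₂)/2 = (14900 + 38900)/2 = 26900 km.
At r₁ the circular-orbit speed is v₁ = √(μ/r₁) = 3.0871 km/s.
Transfer-orbit speed at r₁ (v² = μ(2/r − 1/a)): v_p = √[μ(2/r₁ − 1/a_t)] = 3.7124 km/s.
First burn Δv₁ = |v_p − v₁| = 0.6253 km/s.
Circular speed at r₂: v₂ = √(μ/r₂) = 1.9106 km/s.
Transfer-orbit speed at r₂: v_a = √[μ(2/r₂ − 1/a_t)] = 1.4220 km/s.
Second burn Δv₂ = |v₂ − v_a| = 0.4886 km/s.
Total Δv = Δv₁ + Δv₂ = 1.114 km/s.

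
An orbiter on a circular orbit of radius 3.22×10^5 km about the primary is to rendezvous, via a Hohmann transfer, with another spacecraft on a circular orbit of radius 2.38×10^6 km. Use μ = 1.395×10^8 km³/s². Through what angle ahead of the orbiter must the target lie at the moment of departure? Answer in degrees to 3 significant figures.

φ = 103°

The Hohmann ellipse has a_t = (r₁ + r₂)/2 = 1.351×10^6 km.
The half-period of the transfer ellipse is t = π√(a_t³/μ) = 4.1768×10^5 s.
The target's mean motion on its circular orbit is ω₂ = √(μ/r₂³) = 3.2168×10^-6 rad/s.
Angle swept by the target during transfer: ω₂·t = 1.3436 rad = 76.98°.
Arrival is 180° from departure on the ellipse, so φ = 180° − 76.98° = 103°.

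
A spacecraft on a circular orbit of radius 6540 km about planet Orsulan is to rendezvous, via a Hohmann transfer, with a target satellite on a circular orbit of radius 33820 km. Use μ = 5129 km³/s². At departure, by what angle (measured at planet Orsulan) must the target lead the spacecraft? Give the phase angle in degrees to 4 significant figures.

φ = 97.04°

Semi-major axis of the transfer orbit: a_t = (6540 + 33820)/2 = 20180 km.
The half-period of the transfer ellipse is t = π√(a_t³/μ) = 1.258×10^5 s.
The target's mean motion on its circular orbit is ω₂ = √(μ/r₂³) = 1.151×10^-5 rad/s.
Angle swept by the target during transfer: ω₂·t = 1.448 rad = 82.96°.
Arrival is 180° from departure on the ellipse, so φ = 180° − 82.96° = 97.04°.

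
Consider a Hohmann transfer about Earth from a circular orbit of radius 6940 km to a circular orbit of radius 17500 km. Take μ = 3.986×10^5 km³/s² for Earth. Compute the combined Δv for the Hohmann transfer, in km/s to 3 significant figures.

Δv = 2.67 km/s

Transfer-ellipse semi-major axis a_t = (r₁ + r₂)/2 = (6940 + 17500)/2 = 12220 km.
Circular speed at r₁: v₁ = √(μ/r₁) = √(3.986×10^5/6940) = 7.5786 km/s.
Transfer-orbit speed at r₁ (vis-viva): v_p = √[μ(2/r₁ − 1/a_t)] = 9.0693 km/s.
First burn Δv₁ = |v_p − v₁| = 1.491 km/s.
At r₂, v₂ = √(μ/r₂) = 4.773 km/s.
Transfer-orbit speed at r₂: v_a = √[μ(2/r₂ − 1/a_t)] = 3.597 km/s.
Second burn Δv₂ = |v₂ − v_a| = 1.176 km/s.
Δv = Δv₁ + Δv₂ = 1.491 + 1.176 = 2.667 km/s.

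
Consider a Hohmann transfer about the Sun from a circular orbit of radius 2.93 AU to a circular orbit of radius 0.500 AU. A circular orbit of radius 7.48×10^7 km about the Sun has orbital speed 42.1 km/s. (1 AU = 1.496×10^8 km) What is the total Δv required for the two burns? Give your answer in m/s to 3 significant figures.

From the circular-orbit relation v² = μ/r at r = 7.48×10^7 km: μ = v²r = (42.1)² × 7.48×10^7 = 1.32576×10^11 km³/s².
In km: r₁ = 2.93 × 1.496×10^8 = 4.38328×10^8 km; r₂ = 0.500 × 1.496×10^8 = 7.480×10^7 km.
Transfer-ellipse semi-major axis a_t = (r₁ + r₂)/2 = (4.38328×10^8 + 7.480×10^7)/2 = 2.56564×10^8 km.
At r₁ the circular-orbit speed is v₁ = √(μ/r₁) = 17.391 km/s.
On the transfer ellipse at r₁, v² = μ(2/r − 1/a) gives v_a = √[μ(2/r₁ − 1/a_t)] = 9.3904 km/s.
First burn Δv₁ = |v_a − v₁| = 8.001 km/s.
At r₂, v₂ = √(μ/r₂) = 42.10 km/s.
Transfer-orbit speed at r₂: v_p = √[μ(2/r₂ − 1/a_t)] = 55.03 km/s.
Second burn Δv₂ = |v₂ − v_p| = 12.93 km/s.
Total Δv = Δv₁ + Δv₂ = 20.93 km/s.

Δv = 20900 m/s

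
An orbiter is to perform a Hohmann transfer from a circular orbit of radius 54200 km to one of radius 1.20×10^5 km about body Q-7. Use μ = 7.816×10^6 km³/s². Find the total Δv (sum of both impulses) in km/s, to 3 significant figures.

Δv = 3.79 km/s

Transfer-ellipse semi-major axis a_t = (r₁ + r₂)/2 = (54200 + 1.200×10^5)/2 = 87100 km.
Circular speed at r₁: v₁ = √(μ/r₁) = √(7.816×10^6/54200) = 12.0086 km/s.
Transfer-orbit speed at r₁ (v² = μ(2/r − 1/a)): v_p = √[μ(2/r₁ − 1/a_t)] = 14.0953 km/s.
First burn Δv₁ = |v_p − v₁| = 2.087 km/s.
Circular speed at r₂: v₂ = √(μ/r₂) = 8.0705 km/s.
Transfer-orbit speed at r₂: v_a = √[μ(2/r₂ − 1/a_t)] = 6.3664 km/s.
Second burn Δv₂ = |v₂ − v_a| = 1.704 km/s.
Total Δv = Δv₁ + Δv₂ = 3.791 km/s.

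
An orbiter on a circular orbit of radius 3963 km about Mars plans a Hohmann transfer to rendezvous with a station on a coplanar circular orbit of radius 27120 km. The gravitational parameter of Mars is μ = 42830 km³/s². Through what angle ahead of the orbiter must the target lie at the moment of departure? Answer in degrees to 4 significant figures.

φ = 101.9°

The Hohmann ellipse has a_t = (r₁ + r₂)/2 = 15541.5 km.
The half-period of the transfer ellipse is t = π√(a_t³/μ) = 29410 s.
Target angular speed ω₂ = √(μ/r₂³) = 4.634×10^-5 rad/s.
Angle swept by the target during transfer: ω₂·t = 1.363 rad = 78.09°.
The orbiter traverses 180° on the transfer ellipse, so the target must lead by 180° − 78.09° = 101.9°.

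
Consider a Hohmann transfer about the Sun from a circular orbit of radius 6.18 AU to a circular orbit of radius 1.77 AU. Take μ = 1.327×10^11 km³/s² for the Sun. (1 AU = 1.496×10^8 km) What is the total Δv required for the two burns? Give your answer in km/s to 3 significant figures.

In km: r₁ = 6.18 × 1.496×10^8 = 9.24528×10^8 km; r₂ = 1.77 × 1.496×10^8 = 2.64792×10^8 km.
The Hohmann ellipse has a_t = (r₁ + r₂)/2 = 5.9466×10^8 km.
At r₁ the circular-orbit speed is v₁ = √(μ/r₁) = 11.9805 km/s.
On the transfer ellipse at r₁, v² = μ(2/r − 1/a) gives v_a = √[μ(2/r₁ − 1/a_t)] = 7.99454 km/s.
First burn Δv₁ = |v_a − v₁| = 3.986 km/s.
At r₂, v₂ = √(μ/r₂) = 22.386 km/s.
Transfer-orbit speed at r₂: v_p = √[μ(2/r₂ − 1/a_t)] = 27.913 km/s.
Second burn Δv₂ = |v₂ − v_p| = 5.527 km/s.
Δv = Δv₁ + Δv₂ = 3.986 + 5.527 = 9.513 km/s.

Δv = 9.51 km/s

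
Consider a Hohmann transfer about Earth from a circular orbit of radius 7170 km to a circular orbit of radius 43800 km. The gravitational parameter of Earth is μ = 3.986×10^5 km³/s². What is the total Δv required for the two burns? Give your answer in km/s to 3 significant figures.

Semi-major axis of the transfer orbit: a_t = (7170 + 43800)/2 = 25485 km.
Circular speed at r₁: v₁ = √(μ/r₁) = √(3.986×10^5/7170) = 7.45605 km/s.
Transfer-orbit speed at r₁ (vis-viva): v_p = √[μ(2/r₁ − 1/a_t)] = 9.77471 km/s.
First burn Δv₁ = |v_p − v₁| = 2.3187 km/s.
At r₂, v₂ = √(μ/r₂) = 3.0167 km/s.
Transfer-orbit speed at r₂: v_a = √[μ(2/r₂ − 1/a_t)] = 1.6001 km/s.
Second burn Δv₂ = |v₂ − v_a| = 1.4166 km/s.
Total Δv = Δv₁ + Δv₂ = 3.735 km/s.

Δv = 3.74 km/s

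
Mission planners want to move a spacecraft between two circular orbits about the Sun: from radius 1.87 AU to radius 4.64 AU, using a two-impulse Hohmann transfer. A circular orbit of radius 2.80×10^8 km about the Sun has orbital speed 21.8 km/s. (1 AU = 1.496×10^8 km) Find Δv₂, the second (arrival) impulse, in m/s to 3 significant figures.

Δv₂ = 3350 m/s

From the circular-orbit relation v² = μ/r at r = 2.80×10^8 km: μ = v²r = (21.8)² × 2.80×10^8 = 1.33067×10^11 km³/s².
In km: r₁ = 1.87 × 1.496×10^8 = 2.79752×10^8 km; r₂ = 4.64 × 1.496×10^8 = 6.94144×10^8 km.
The Hohmann ellipse has a_t = (r₁ + r₂)/2 = 4.86948×10^8 km.
Circular speed at r = 6.94144×10^8 km: v_c = √(μ/r) = 13.8456 km/s.
Vis-viva on the transfer ellipse at r = 6.94144×10^8 km gives v_t = √[μ(2/r − 1/a_t)] = 10.4944 km/s.
Δv₂ = |v_t − v_c| = |10.4944 − 13.8456| = 3.351 km/s.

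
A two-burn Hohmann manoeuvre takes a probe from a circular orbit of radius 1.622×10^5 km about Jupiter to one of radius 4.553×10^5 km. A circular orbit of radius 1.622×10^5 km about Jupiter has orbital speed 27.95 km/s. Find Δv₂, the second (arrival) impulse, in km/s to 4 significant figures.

From the circular-orbit relation v² = μ/r at r = 1.622×10^5 km: μ = v²r = (27.95)² × 1.622×10^5 = 1.26711×10^8 km³/s².
The Hohmann ellipse has a_t = (r₁ + r₂)/2 = 3.0875×10^5 km.
On the circular orbit at r = 4.553×10^5 km, v_c = √(μ/r) = 16.6824 km/s.
Vis-viva on the transfer ellipse at r = 4.553×10^5 km gives v_t = √[μ(2/r − 1/a_t)] = 12.0915 km/s.
Δv₂ = |v_t − v_c| = |12.0915 − 16.6824| = 4.591 km/s.

Δv₂ = 4.591 km/s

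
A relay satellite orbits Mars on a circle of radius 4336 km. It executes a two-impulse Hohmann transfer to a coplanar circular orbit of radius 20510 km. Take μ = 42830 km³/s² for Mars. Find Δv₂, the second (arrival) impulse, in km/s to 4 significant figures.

Δv₂ = 0.5913 km/s

Semi-major axis of the transfer orbit: a_t = (4336 + 20510)/2 = 12423 km.
Circular speed at r = 20510 km: v_c = √(μ/r) = 1.445 km/s.
Vis-viva on the transfer ellipse at r = 20510 km gives v_t = √[μ(2/r − 1/a_t)] = 0.8537 km/s.
Δv₂ = |v_t − v_c| = |0.8537 − 1.445| = 0.5913 km/s.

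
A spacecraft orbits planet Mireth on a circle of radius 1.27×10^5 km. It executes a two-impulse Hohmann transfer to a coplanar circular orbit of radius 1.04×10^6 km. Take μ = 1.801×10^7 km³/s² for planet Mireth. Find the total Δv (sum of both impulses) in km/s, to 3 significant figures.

The Hohmann ellipse has a_t = (r₁ + r₂)/2 = 5.835×10^5 km.
At r₁ the circular-orbit speed is v₁ = √(μ/r₁) = 11.91 km/s.
On the transfer ellipse at r₁, vis-viva equation gives v_p = √[μ(2/r₁ − 1/a_t)] = 15.90 km/s.
First burn Δv₁ = |v_p − v₁| = 3.990 km/s.
Circular speed at r₂: v₂ = √(μ/r₂) = 4.161 km/s.
Transfer-orbit speed at r₂: v_a = √[μ(2/r₂ − 1/a_t)] = 1.941 km/s.
Second burn Δv₂ = |v₂ − v_a| = 2.220 km/s.
Δv = Δv₁ + Δv₂ = 3.990 + 2.220 = 6.210 km/s.

Δv = 6.21 km/s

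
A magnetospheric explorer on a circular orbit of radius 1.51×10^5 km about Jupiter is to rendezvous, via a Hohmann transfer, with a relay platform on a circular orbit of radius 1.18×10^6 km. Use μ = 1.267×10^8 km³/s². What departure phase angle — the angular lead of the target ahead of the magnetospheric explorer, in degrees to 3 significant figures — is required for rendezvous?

Transfer-ellipse semi-major axis a_t = (r₁ + r₂)/2 = (1.510×10^5 + 1.180×10^6)/2 = 6.655×10^5 km.
The half-period of the transfer ellipse is t = π√(a_t³/μ) = 1.5152×10^5 s.
Target angular speed ω₂ = √(μ/r₂³) = 8.7814×10^-6 rad/s.
Angle swept by the target during transfer: ω₂·t = 1.3306 rad = 76.24°.
Arrival is 180° from departure on the ellipse, so φ = 180° − 76.24° = 104°.

φ = 104°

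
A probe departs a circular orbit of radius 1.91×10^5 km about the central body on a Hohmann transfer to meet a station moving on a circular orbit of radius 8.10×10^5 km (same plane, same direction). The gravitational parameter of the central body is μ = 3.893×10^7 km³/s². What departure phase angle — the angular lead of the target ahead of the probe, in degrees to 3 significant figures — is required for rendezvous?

Semi-major axis of the transfer orbit: a_t = (1.910×10^5 + 8.100×10^5)/2 = 5.005×10^5 km.
Transfer time t = π√(a_t³/μ) = 1.783×10^5 s.
The target's mean motion on its circular orbit is ω₂ = √(μ/r₂³) = 8.559×10^-6 rad/s.
Angle swept by the target during transfer: ω₂·t = 1.526 rad = 87.43°.
The probe traverses 180° on the transfer ellipse, so the target must lead by 180° − 87.43° = 92.6°.

φ = 92.6°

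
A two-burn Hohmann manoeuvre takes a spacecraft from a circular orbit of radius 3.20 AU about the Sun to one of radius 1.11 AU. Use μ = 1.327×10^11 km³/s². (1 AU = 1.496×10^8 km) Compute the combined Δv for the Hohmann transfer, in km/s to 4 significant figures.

In km: r₁ = 3.20 × 1.496×10^8 = 4.7872×10^8 km; r₂ = 1.11 × 1.496×10^8 = 1.66056×10^8 km.
The Hohmann ellipse has a_t = (r₁ + r₂)/2 = 3.22388×10^8 km.
Circular speed at r₁: v₁ = √(μ/r₁) = √(1.327×10^11/4.7872×10^8) = 16.65 km/s.
Transfer-orbit speed at r₁ (vis-viva equation): v_a = √[μ(2/r₁ − 1/a_t)] = 11.95 km/s.
First burn Δv₁ = |v_a − v₁| = 4.700 km/s.
Circular speed at r₂: v₂ = √(μ/r₂) = 28.269 km/s.
Transfer-orbit speed at r₂: v_p = √[μ(2/r₂ − 1/a_t)] = 34.448 km/s.
Second burn Δv₂ = |v₂ − v_p| = 6.179 km/s.
Total Δv = Δv₁ + Δv₂ = 10.88 km/s.

Δv = 10.88 km/s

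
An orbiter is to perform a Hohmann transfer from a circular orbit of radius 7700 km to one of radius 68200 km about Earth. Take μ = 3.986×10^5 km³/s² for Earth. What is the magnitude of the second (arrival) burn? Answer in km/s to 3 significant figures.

The Hohmann ellipse has a_t = (r₁ + r₂)/2 = 37950 km.
On the circular orbit at r = 68200 km, v_c = √(μ/r) = 2.418 km/s.
Vis-viva on the transfer ellipse at r = 68200 km gives v_t = √[μ(2/r − 1/a_t)] = 1.089 km/s.
Δv₂ = |v_t − v_c| = |1.089 − 2.418| = 1.329 km/s.

Δv₂ = 1.33 km/s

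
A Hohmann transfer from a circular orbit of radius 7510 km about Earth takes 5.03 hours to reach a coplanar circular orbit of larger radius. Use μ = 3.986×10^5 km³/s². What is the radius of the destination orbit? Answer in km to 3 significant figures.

r₂ = 39800 km

Transfer time t = 5.03 hours = 18108 s, and t = π√(a_t³/μ).
So a_t = (μ t²/π²)^(1/3) = (3.986×10^5 × (18108)² / π²)^(1/3) = 23659 km.
Since a_t = (r₁ + r₂)/2, r₂ = 2a_t − r₁ = 2×23659 − 7510 = 39808 km.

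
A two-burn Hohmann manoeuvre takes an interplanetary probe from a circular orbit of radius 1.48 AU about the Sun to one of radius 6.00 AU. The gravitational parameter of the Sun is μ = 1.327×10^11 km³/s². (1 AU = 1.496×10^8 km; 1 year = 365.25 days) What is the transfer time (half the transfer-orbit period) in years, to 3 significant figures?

In km: r₁ = 1.48 × 1.496×10^8 = 2.21408×10^8 km; r₂ = 6.00 × 1.496×10^8 = 8.976×10^8 km.
The Hohmann ellipse has a_t = (r₁ + r₂)/2 = 5.59504×10^8 km.
Half the transfer-orbit period gives t = π√(a_t³/μ) = 1.141×10^8 s.
Converting: 1.141×10^8 s ÷ 3.15576×10^7 s/year (365.25 × 86400) = 3.62 years.

t = 3.62 years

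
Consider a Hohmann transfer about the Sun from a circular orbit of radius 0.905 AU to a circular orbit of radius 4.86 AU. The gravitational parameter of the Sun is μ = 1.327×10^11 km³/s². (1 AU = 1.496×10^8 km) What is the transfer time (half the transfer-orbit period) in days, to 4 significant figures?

t = 893.8 days

In km: r₁ = 0.905 × 1.496×10^8 = 1.35388×10^8 km; r₂ = 4.86 × 1.496×10^8 = 7.27056×10^8 km.
Transfer-ellipse semi-major axis a_t = (r₁ + r₂)/2 = (1.35388×10^8 + 7.27056×10^8)/2 = 4.31222×10^8 km.
Transfer time t = π√(a_t³/μ) = π√((4.31222×10^8)³ / 1.327×10^11) = 7.7226×10^7 s.
Converting: 7.7226×10^7 s ÷ 86400 s/day = 893.8 days.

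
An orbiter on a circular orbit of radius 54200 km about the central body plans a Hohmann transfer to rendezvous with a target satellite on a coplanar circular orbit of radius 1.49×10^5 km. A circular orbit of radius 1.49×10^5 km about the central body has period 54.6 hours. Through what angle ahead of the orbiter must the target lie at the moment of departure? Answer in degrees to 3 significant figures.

From Kepler's third law T² = 4π²r³/μ at r = 1.49×10^5 km, T = 54.6 hours = 54.6 × 3600 s = 1.9656×10^5 s: μ = 4π²r³/T² = 3.38009×10^6 km³/s².
Transfer-ellipse semi-major axis a_t = (r₁ + r₂)/2 = (54200 + 1.490×10^5)/2 = 1.016×10^5 km.
Transfer time t = π√(a_t³/μ) = 55340 s.
Target angular speed ω₂ = √(μ/r₂³) = 3.197×10^-5 rad/s.
Angle swept by the target during transfer: ω₂·t = 1.769 rad = 101.4°.
Arrival is 180° from departure on the ellipse, so φ = 180° − 101.4° = 78.6°.

φ = 78.6°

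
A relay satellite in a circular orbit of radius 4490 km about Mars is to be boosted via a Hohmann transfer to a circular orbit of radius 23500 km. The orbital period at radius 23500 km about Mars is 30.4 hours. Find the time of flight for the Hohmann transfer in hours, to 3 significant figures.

t = 6.99 hours

From Kepler's third law T² = 4π²r³/μ at r = 23500 km, T = 30.4 hours = 30.4 × 3600 s = 1.0944×10^5 s: μ = 4π²r³/T² = 42777.1 km³/s².
The Hohmann ellipse has a_t = (r₁ + r₂)/2 = 13995 km.
Half the transfer-orbit period gives t = π√(a_t³/μ) = 25150 s.
Converting: 25150 s ÷ 3600 s/hour = 6.99 hours.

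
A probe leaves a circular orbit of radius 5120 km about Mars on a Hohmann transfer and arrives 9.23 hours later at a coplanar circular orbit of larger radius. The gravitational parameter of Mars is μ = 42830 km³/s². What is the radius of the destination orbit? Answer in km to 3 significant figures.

r₂ = 28600 km

Transfer time t = 9.23 hours = 33228 s, and t = π√(a_t³/μ).
So a_t = (μ t²/π²)^(1/3) = (42830 × (33228)² / π²)^(1/3) = 16858 km.
Since a_t = (r₁ + r₂)/2, r₂ = 2a_t − r₁ = 2×16858 − 5120 = 28596 km.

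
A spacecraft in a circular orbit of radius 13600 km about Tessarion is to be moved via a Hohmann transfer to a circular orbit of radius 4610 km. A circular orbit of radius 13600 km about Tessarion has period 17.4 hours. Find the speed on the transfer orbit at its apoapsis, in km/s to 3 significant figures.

From Kepler's third law T² = 4π²r³/μ at r = 13600 km, T = 17.4 hours = 17.4 × 3600 s = 62640 s: μ = 4π²r³/T² = 25308.9 km³/s².
Semi-major axis of the transfer orbit: a_t = (13600 + 4610)/2 = 9105 km.
At apoapsis, r = 13600 km.
Vis-viva: v = √[μ(2/r − 1/a_t)] = √[25308.9 × (2/13600 − 1/9105)] = 0.9707 km/s.

v = 0.971 km/s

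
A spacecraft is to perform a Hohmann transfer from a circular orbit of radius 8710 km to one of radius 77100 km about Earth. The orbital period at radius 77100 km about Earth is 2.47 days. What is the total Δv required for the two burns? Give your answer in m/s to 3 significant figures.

From Kepler's third law T² = 4π²r³/μ at r = 77100 km, T = 2.47 days = 2.47 × 86400 s = 2.13408×10^5 s: μ = 4π²r³/T² = 3.97284×10^5 km³/s².
Semi-major axis of the transfer orbit: a_t = (8710 + 77100)/2 = 42905 km.
At r₁ the circular-orbit speed is v₁ = √(μ/r₁) = 6.7537 km/s.
Transfer-orbit speed at r₁ (vis-viva equation): v_p = √[μ(2/r₁ − 1/a_t)] = 9.0535 km/s.
First burn Δv₁ = |v_p − v₁| = 2.300 km/s.
At r₂, v₂ = √(μ/r₂) = 2.270 km/s.
Transfer-orbit speed at r₂: v_a = √[μ(2/r₂ − 1/a_t)] = 1.023 km/s.
Second burn Δv₂ = |v₂ − v_a| = 1.247 km/s.
Total Δv = Δv₁ + Δv₂ = 3.547 km/s.

Δv = 3550 m/s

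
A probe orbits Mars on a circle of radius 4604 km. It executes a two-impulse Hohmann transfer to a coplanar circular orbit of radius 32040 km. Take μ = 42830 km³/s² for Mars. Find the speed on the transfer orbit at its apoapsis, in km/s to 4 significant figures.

v = 0.5796 km/s

Transfer-ellipse semi-major axis a_t = (r₁ + r₂)/2 = (4604 + 32040)/2 = 18322 km.
At apoapsis, r = 32040 km.
From the vis-viva equation, v = √[μ(2/r − 1/a_t)] = 0.5796 km/s.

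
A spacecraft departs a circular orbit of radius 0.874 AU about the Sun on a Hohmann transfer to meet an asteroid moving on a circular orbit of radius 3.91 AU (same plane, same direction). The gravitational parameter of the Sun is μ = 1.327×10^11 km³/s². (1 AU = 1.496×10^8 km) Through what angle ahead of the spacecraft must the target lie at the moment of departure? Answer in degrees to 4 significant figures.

φ = 93.87°

In km: r₁ = 0.874 × 1.496×10^8 = 1.307504×10^8 km; r₂ = 3.91 × 1.496×10^8 = 5.84936×10^8 km.
Semi-major axis of the transfer orbit: a_t = (1.307504×10^8 + 5.84936×10^8)/2 = 3.578432×10^8 km.
Transfer time t = π√(a_t³/μ) = 5.83786×10^7 s.
Target angular speed ω₂ = √(μ/r₂³) = 2.57497×10^-8 rad/s.
Angle swept by the target during transfer: ω₂·t = 1.5032 rad = 86.13°.
The spacecraft traverses 180° on the transfer ellipse, so the target must lead by 180° − 86.13° = 93.87°.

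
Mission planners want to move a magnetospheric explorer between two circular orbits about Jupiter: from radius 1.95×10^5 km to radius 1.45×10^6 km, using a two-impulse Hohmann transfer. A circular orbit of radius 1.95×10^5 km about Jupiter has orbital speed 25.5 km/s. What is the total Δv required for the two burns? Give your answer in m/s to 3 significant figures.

From the circular-orbit relation v² = μ/r at r = 1.95×10^5 km: μ = v²r = (25.5)² × 1.95×10^5 = 1.26799×10^8 km³/s².
Transfer-ellipse semi-major axis a_t = (r₁ + r₂)/2 = (1.950×10^5 + 1.450×10^6)/2 = 8.225×10^5 km.
At r₁ the circular-orbit speed is v₁ = √(μ/r₁) = 25.500 km/s.
Transfer-orbit speed at r₁ (v² = μ(2/r − 1/a)): v_p = √[μ(2/r₁ − 1/a_t)] = 33.858 km/s.
First burn Δv₁ = |v_p − v₁| = 8.358 km/s.
At r₂, v₂ = √(μ/r₂) = 9.351 km/s.
Transfer-orbit speed at r₂: v_a = √[μ(2/r₂ − 1/a_t)] = 4.553 km/s.
Second burn Δv₂ = |v₂ − v_a| = 4.798 km/s.
Total Δv = Δv₁ + Δv₂ = 13.16 km/s.

Δv = 13200 m/s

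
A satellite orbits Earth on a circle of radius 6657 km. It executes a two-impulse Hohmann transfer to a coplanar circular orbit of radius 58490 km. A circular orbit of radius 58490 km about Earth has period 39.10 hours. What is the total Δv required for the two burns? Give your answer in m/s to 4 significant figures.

From Kepler's third law T² = 4π²r³/μ at r = 58490 km, T = 39.10 hours = 39.10 × 3600 s = 1.4076×10^5 s: μ = 4π²r³/T² = 3.98700×10^5 km³/s².
Semi-major axis of the transfer orbit: a_t = (6657 + 58490)/2 = 32573.5 km.
At r₁ the circular-orbit speed is v₁ = √(μ/r₁) = 7.739 km/s.
On the transfer ellipse at r₁, vis-viva equation gives v_p = √[μ(2/r₁ − 1/a_t)] = 10.37 km/s.
First burn Δv₁ = |v_p − v₁| = 2.631 km/s.
Circular speed at r₂: v₂ = √(μ/r₂) = 2.611 km/s.
Transfer-orbit speed at r₂: v_a = √[μ(2/r₂ − 1/a_t)] = 1.180 km/s.
Second burn Δv₂ = |v₂ − v_a| = 1.431 km/s.
Total Δv = Δv₁ + Δv₂ = 4.062 km/s.

Δv = 4062 m/s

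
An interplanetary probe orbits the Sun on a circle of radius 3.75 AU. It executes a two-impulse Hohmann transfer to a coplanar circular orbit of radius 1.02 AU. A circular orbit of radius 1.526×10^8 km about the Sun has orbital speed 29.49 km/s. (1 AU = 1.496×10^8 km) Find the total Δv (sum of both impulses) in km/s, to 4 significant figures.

Δv = 12.81 km/s

From the circular-orbit relation v² = μ/r at r = 1.526×10^8 km: μ = v²r = (29.49)² × 1.526×10^8 = 1.32710×10^11 km³/s².
In km: r₁ = 3.75 × 1.496×10^8 = 5.610×10^8 km; r₂ = 1.02 × 1.496×10^8 = 1.52592×10^8 km.
Semi-major axis of the transfer orbit: a_t = (5.610×10^8 + 1.52592×10^8)/2 = 3.56796×10^8 km.
At r₁ the circular-orbit speed is v₁ = √(μ/r₁) = 15.3805 km/s.
Transfer-orbit speed at r₁ (vis-viva): v_a = √[μ(2/r₁ − 1/a_t)] = 10.0583 km/s.
First burn Δv₁ = |v_a − v₁| = 5.322 km/s.
At r₂, v₂ = √(μ/r₂) = 29.491 km/s.
Transfer-orbit speed at r₂: v_p = √[μ(2/r₂ − 1/a_t)] = 36.979 km/s.
Second burn Δv₂ = |v₂ − v_p| = 7.488 km/s.
Δv = Δv₁ + Δv₂ = 5.322 + 7.488 = 12.81 km/s.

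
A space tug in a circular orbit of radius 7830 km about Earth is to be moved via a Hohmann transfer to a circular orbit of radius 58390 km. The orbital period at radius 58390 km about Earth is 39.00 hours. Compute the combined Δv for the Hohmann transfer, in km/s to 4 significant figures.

From Kepler's third law T² = 4π²r³/μ at r = 58390 km, T = 39.00 hours = 39.00 × 3600 s = 1.404×10^5 s: μ = 4π²r³/T² = 3.98695×10^5 km³/s².
Transfer-ellipse semi-major axis a_t = (r₁ + r₂)/2 = (7830 + 58390)/2 = 33110 km.
At r₁ the circular-orbit speed is v₁ = √(μ/r₁) = 7.13575 km/s.
Transfer-orbit speed at r₁ (vis-viva): v_p = √[μ(2/r₁ − 1/a_t)] = 9.47609 km/s.
First burn Δv₁ = |v_p − v₁| = 2.3403 km/s.
Circular speed at r₂: v₂ = √(μ/r₂) = 2.61307 km/s.
Transfer-orbit speed at r₂: v_a = √[μ(2/r₂ − 1/a_t)] = 1.27073 km/s.
Second burn Δv₂ = |v₂ − v_a| = 1.3423 km/s.
Δv = Δv₁ + Δv₂ = 2.3403 + 1.3423 = 3.683 km/s.

Δv = 3.683 km/s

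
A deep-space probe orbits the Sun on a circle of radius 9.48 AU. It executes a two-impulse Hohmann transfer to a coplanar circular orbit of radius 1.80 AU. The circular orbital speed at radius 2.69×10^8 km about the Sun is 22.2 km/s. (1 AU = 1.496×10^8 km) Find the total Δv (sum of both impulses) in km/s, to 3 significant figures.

Δv = 10.8 km/s

From the circular-orbit relation v² = μ/r at r = 2.69×10^8 km: μ = v²r = (22.2)² × 2.69×10^8 = 1.32574×10^11 km³/s².
In km: r₁ = 9.48 × 1.496×10^8 = 1.418208×10^9 km; r₂ = 1.80 × 1.496×10^8 = 2.6928×10^8 km.
Semi-major axis of the transfer orbit: a_t = (1.418208×10^9 + 2.6928×10^8)/2 = 8.43744×10^8 km.
Circular speed at r₁: v₁ = √(μ/r₁) = √(1.32574×10^11/1.418208×10^9) = 9.6685 km/s.
Transfer-orbit speed at r₁ (vis-viva equation): v_a = √[μ(2/r₁ − 1/a_t)] = 5.4621 km/s.
First burn Δv₁ = |v_a − v₁| = 4.206 km/s.
Circular speed at r₂: v₂ = √(μ/r₂) = 22.1885 km/s.
Transfer-orbit speed at r₂: v_p = √[μ(2/r₂ − 1/a_t)] = 28.7668 km/s.
Second burn Δv₂ = |v₂ − v_p| = 6.578 km/s.
Δv = Δv₁ + Δv₂ = 4.206 + 6.578 = 10.78 km/s.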